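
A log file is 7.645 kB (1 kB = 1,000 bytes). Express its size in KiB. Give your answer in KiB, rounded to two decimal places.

7.645 kB = 7.645 × 10^3 bytes = 7,645 bytes
1 KiB = 1,024 bytes
7,645 / 1,024 = 7.47 KiB

7.47 KiB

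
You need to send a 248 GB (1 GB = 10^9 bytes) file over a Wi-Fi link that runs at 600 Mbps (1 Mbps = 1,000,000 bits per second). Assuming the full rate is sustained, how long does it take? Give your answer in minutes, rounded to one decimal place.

248 GB = 248,000,000,000 bytes = 1,984,000,000,000 bits
600 Mbps = 600,000,000 bits/s
time = 1,984,000,000,000 / 600,000,000 = 3,306.67 s
3,306.67 s / 60 = 55.1 minutes

55.1 minutes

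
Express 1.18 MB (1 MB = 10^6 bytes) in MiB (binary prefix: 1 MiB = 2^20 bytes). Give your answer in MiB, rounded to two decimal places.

1.18 MB = 1.18 × 10^6 bytes = 1,180,000 bytes
1 MiB = 1,048,576 bytes
1,180,000 / 1,048,576 = 1.13 MiB

1.13 MiB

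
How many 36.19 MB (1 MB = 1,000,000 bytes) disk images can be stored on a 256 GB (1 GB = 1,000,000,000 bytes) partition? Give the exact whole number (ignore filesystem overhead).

Capacity: 256 GB = 256,000,000,000 bytes
Per item: 36.19 MB = 36,190,000 bytes
⌊256,000,000,000 / 36,190,000⌋ = 7,073

7,073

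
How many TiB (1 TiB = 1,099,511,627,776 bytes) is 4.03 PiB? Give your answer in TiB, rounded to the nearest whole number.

4,127 TiB

4.03 PiB × 1,125,899,906,842,624 bytes/PiB = 4,537,376,624,575,774.72 bytes
1 TiB = 1,099,511,627,776 bytes
4,537,376,624,575,774.72 / 1,099,511,627,776 = 4,127 TiB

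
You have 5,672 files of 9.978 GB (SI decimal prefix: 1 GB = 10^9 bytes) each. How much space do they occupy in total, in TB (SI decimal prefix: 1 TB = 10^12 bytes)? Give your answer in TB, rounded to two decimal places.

Total = 5,672 × 9.978 GB = 56595.216 GB
= 56595.216 × 1,000,000,000 bytes = 56,595,216,000,000 bytes
1 TB = 1,000,000,000,000 bytes
56,595,216,000,000 / 1,000,000,000,000 = 56.60 TB

56.60 TB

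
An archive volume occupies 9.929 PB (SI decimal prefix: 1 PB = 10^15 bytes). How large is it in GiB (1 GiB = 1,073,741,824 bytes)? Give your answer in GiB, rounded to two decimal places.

9,247,101.84 GiB

9.929 PB = 9.929 × 10^15 bytes = 9,929,000,000,000,000 bytes
1 GiB = 1,073,741,824 bytes
9,929,000,000,000,000 / 1,073,741,824 = 9,247,101.84 GiB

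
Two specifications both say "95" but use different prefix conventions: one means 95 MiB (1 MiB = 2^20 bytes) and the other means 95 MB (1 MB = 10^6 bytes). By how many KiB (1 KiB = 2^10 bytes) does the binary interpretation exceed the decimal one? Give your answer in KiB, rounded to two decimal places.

4,506.56 KiB

95 MiB = 95 × 1,048,576 = 99,614,720 bytes
95 MB = 95 × 1,000,000 = 95,000,000 bytes
difference = 4,614,720 bytes
4,614,720 / 1,024 = 4,506.56 KiB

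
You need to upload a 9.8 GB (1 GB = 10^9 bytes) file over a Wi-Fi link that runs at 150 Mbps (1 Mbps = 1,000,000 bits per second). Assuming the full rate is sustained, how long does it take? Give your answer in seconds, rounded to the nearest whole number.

523 seconds

9.8 GB = 9,800,000,000 bytes = 78,400,000,000 bits
150 Mbps = 150,000,000 bits/s
time = 78,400,000,000 / 150,000,000 = 523 s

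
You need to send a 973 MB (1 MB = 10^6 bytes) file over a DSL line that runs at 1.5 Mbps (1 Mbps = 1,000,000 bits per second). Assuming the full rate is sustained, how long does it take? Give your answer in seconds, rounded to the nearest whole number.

5,189 seconds

973 MB = 973,000,000 bytes = 7,784,000,000 bits
1.5 Mbps = 1,500,000 bits/s
time = 7,784,000,000 / 1,500,000 = 5,189 s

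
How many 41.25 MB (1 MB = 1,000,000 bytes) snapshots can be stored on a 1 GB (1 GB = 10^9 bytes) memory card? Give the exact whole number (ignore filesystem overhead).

Capacity: 1 GB = 1,000,000,000 bytes
Per item: 41.25 MB = 41,250,000 bytes
⌊1,000,000,000 / 41,250,000⌋ = 24

24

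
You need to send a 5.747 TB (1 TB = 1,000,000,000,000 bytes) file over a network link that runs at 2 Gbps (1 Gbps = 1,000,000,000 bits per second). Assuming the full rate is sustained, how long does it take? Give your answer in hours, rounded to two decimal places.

6.39 hours

5.747 TB = 5,747,000,000,000 bytes = 45,976,000,000,000 bits
2 Gbps = 2,000,000,000 bits/s
time = 45,976,000,000,000 / 2,000,000,000 = 22,988.0000 s
22,988.0000 s / 3600 = 6.39 hours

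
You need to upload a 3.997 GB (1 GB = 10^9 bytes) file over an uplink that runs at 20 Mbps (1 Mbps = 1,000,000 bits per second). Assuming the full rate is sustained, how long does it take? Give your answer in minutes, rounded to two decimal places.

3.997 GB = 3,997,000,000 bytes = 31,976,000,000 bits
20 Mbps = 20,000,000 bits/s
time = 31,976,000,000 / 20,000,000 = 1,598.800 s
1,598.800 s / 60 = 26.65 minutes

26.65 minutes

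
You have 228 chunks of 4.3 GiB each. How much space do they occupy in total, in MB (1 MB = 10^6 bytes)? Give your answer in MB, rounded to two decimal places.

Total = 228 × 4.3 GiB = 980.4 GiB
= 980.4 × 1,073,741,824 bytes = 1,052,696,484,249.6 bytes
1 MB = 1,000,000 bytes
1,052,696,484,249.6 / 1,000,000 = 1,052,696.48 MB

1,052,696.48 MB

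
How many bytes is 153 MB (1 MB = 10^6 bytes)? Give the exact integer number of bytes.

153 × 1,000,000 = 153,000,000 bytes  (1 MB = 10^6 bytes)

153,000,000 bytes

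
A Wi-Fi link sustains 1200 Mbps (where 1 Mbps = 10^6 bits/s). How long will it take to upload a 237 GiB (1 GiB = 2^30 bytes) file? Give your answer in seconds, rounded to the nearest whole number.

237 GiB = 254,476,812,288 bytes = 2,035,814,498,304 bits
1200 Mbps = 1,200,000,000 bits/s
time = 2,035,814,498,304 / 1,200,000,000 = 1,697 s

1,697 seconds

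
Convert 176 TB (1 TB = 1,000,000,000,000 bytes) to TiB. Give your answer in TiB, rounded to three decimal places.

160.071 TiB

176 TB = 176 × 10^12 bytes = 176,000,000,000,000 bytes
1 TiB = 2^40 bytes = 1,099,511,627,776 bytes
176,000,000,000,000 / 1,099,511,627,776 = 160.071 TiB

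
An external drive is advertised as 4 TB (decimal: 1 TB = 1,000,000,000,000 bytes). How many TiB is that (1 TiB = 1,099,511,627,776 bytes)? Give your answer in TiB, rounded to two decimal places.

3.64 TiB

4 TB = 4 × 10^12 bytes = 4,000,000,000,000 bytes
1 TiB = 1,099,511,627,776 bytes
4,000,000,000,000 / 1,099,511,627,776 = 3.64 TiB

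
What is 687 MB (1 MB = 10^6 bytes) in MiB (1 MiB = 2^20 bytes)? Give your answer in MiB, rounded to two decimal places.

655.17 MiB

687 MB = 687 × 10^6 bytes = 687,000,000 bytes
1 MiB = 2^20 bytes = 1,048,576 bytes
687,000,000 / 1,048,576 = 655.17 MiB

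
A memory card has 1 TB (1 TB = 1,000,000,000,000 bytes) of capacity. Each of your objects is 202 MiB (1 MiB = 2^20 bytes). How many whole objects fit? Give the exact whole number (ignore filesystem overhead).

4,721

Capacity: 1 TB = 1,000,000,000,000 bytes
Per item: 202 MiB = 211,812,352 bytes
⌊1,000,000,000,000 / 211,812,352⌋ = 4,721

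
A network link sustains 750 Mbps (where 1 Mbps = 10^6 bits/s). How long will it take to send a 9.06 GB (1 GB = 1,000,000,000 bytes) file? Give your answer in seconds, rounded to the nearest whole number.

97 seconds

9.06 GB = 9,060,000,000 bytes = 72,480,000,000 bits
750 Mbps = 750,000,000 bits/s
time = 72,480,000,000 / 750,000,000 = 97 s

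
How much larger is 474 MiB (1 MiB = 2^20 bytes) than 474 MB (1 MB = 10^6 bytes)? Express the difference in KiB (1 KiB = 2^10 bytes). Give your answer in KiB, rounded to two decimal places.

22,485.38 KiB

474 MiB = 474 × 1,048,576 = 497,025,024 bytes
474 MB = 474 × 1,000,000 = 474,000,000 bytes
difference = 23,025,024 bytes
23,025,024 / 1,024 = 22,485.38 KiB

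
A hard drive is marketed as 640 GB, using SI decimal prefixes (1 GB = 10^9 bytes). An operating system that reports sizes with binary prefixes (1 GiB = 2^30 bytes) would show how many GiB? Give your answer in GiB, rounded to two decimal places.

640 GB = 640 × 10^9 bytes = 640,000,000,000 bytes
1 GiB = 1,073,741,824 bytes
640,000,000,000 / 1,073,741,824 = 596.05 GiB

596.05 GiB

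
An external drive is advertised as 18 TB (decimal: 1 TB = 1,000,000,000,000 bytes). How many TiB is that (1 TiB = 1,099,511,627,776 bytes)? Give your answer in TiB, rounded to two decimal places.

16.37 TiB

18 TB = 18 × 10^12 bytes = 18,000,000,000,000 bytes
1 TiB = 1,099,511,627,776 bytes
18,000,000,000,000 / 1,099,511,627,776 = 16.37 TiB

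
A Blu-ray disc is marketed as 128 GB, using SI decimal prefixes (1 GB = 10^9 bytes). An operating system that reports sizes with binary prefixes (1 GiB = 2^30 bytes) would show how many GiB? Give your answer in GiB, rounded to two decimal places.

128 GB × 1,000,000,000 bytes/GB = 128,000,000,000 bytes
1 GiB = 2^30 bytes = 1,073,741,824 bytes
128,000,000,000 / 1,073,741,824 = 119.21 GiB

119.21 GiB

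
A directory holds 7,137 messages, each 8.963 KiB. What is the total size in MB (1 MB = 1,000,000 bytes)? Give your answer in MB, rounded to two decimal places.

65.50 MB

Total = 7,137 × 8.963 KiB = 63968.931 KiB
= 63968.931 × 1,024 bytes = 65,504,185.344 bytes
1 MB = 1,000,000 bytes
65,504,185.344 / 1,000,000 = 65.50 MB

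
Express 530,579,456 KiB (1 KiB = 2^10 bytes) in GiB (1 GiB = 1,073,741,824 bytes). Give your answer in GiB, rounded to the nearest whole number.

506 GiB

530,579,456 KiB × 1,024 bytes/KiB = 543,313,362,944 bytes
1 GiB = 2^30 bytes = 1,073,741,824 bytes
543,313,362,944 / 1,073,741,824 = 506 GiB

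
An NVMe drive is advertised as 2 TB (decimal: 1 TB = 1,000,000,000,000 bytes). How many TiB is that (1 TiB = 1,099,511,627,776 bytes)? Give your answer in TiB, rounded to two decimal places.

1.82 TiB

2 TB = 2 × 10^12 bytes = 2,000,000,000,000 bytes
1 TiB = 2^40 bytes = 1,099,511,627,776 bytes
2,000,000,000,000 / 1,099,511,627,776 = 1.82 TiB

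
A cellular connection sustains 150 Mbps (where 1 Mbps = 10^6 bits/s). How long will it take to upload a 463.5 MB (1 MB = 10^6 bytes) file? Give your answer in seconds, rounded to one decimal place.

24.7 seconds

463.5 MB = 463,500,000 bytes = 3,708,000,000 bits
150 Mbps = 150,000,000 bits/s
time = 3,708,000,000 / 150,000,000 = 24.7 s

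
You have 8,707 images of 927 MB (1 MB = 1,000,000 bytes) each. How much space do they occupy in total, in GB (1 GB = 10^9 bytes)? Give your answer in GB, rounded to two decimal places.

Total = 8,707 × 927 MB = 8,071,389 MB
= 8,071,389 × 1,000,000 bytes = 8,071,389,000,000 bytes
1 GB = 1,000,000,000 bytes
8,071,389,000,000 / 1,000,000,000 = 8,071.39 GB

8,071.39 GB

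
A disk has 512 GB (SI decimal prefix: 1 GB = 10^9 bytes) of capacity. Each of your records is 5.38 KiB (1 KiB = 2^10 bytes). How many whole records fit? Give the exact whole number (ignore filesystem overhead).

Capacity: 512 GB = 512,000,000,000 bytes
Per item: 5.38 KiB = 5,509.12 bytes
⌊512,000,000,000 / 5,509.12⌋ = 92,936,802

92,936,802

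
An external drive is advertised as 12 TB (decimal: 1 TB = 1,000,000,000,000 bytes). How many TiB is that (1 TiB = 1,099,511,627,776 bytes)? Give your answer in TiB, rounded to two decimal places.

10.91 TiB

12 TB × 1,000,000,000,000 bytes/TB = 12,000,000,000,000 bytes
1 TiB = 2^40 bytes = 1,099,511,627,776 bytes
12,000,000,000,000 / 1,099,511,627,776 = 10.91 TiB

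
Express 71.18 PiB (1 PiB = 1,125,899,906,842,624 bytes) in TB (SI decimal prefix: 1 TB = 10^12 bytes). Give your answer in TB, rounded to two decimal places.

71.18 PiB = 71.18 × 2^50 bytes = 80,141,555,369,057,976.32 bytes
1 TB = 1,000,000,000,000 bytes
80,141,555,369,057,976.32 / 1,000,000,000,000 = 80,141.56 TB

80,141.56 TB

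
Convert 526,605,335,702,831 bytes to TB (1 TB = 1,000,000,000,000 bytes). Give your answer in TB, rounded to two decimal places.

526.61 TB

526,605,335,702,831 bytes given.
1 TB = 10^12 bytes = 1,000,000,000,000 bytes
526,605,335,702,831 / 1,000,000,000,000 = 526.61 TB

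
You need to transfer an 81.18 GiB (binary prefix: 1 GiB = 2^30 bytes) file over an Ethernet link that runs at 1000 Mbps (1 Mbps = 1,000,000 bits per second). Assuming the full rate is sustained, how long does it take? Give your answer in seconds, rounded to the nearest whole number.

81.18 GiB = 87,166,361,272.32 bytes = 697,330,890,178.56 bits
1000 Mbps = 1,000,000,000 bits/s
time = 697,330,890,178.56 / 1,000,000,000 = 697 s

697 seconds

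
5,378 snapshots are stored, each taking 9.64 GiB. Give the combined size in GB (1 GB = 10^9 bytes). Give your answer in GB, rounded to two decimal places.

Total = 5,378 × 9.64 GiB = 51843.92 GiB
= 51843.92 × 1,073,741,824 bytes = 55,666,985,224,110.08 bytes
1 GB = 1,000,000,000 bytes
55,666,985,224,110.08 / 1,000,000,000 = 55,666.99 GB

55,666.99 GB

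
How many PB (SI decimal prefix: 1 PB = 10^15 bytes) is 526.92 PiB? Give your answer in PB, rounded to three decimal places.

593.259 PB

526.92 PiB = 526.92 × 2^50 bytes = 593,259,178,913,515,438.08 bytes
1 PB = 10^15 bytes = 1,000,000,000,000,000 bytes
593,259,178,913,515,438.08 / 1,000,000,000,000,000 = 593.259 PB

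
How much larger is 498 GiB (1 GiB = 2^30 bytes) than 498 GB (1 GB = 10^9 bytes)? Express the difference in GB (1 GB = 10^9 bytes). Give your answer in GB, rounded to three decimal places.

36.723 GB

498 GiB = 498 × 1,073,741,824 = 534,723,428,352 bytes
498 GB = 498 × 1,000,000,000 = 498,000,000,000 bytes
difference = 36,723,428,352 bytes
36,723,428,352 / 1,000,000,000 = 36.723 GB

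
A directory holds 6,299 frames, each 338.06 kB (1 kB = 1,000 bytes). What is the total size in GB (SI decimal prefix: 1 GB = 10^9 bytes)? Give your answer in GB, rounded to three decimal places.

Total = 6,299 × 338.06 kB = 2129439.94 kB
= 2129439.94 × 1,000 bytes = 2,129,439,940 bytes
1 GB = 1,000,000,000 bytes
2,129,439,940 / 1,000,000,000 = 2.129 GB

2.129 GB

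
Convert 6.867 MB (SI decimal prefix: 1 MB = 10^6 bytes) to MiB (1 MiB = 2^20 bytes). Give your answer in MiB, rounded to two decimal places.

6.867 MB = 6.867 × 10^6 bytes = 6,867,000 bytes
1 MiB = 2^20 bytes = 1,048,576 bytes
6,867,000 / 1,048,576 = 6.55 MiB

6.55 MiB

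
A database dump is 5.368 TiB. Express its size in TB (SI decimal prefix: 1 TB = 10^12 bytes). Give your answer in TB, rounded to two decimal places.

5.368 TiB × 1,099,511,627,776 bytes/TiB = 5,902,178,417,901.568 bytes
1 TB = 1,000,000,000,000 bytes
5,902,178,417,901.568 / 1,000,000,000,000 = 5.90 TB

5.90 TB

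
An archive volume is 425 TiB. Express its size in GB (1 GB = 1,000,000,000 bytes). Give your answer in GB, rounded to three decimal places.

425 TiB = 425 × 2^40 bytes = 467,292,441,804,800 bytes
1 GB = 10^9 bytes = 1,000,000,000 bytes
467,292,441,804,800 / 1,000,000,000 = 467,292.442 GB

467,292.442 GB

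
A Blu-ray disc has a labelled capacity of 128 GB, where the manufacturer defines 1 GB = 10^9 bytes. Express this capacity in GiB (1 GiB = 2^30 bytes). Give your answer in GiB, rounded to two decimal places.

128 GB = 128 × 10^9 bytes = 128,000,000,000 bytes
1 GiB = 1,073,741,824 bytes
128,000,000,000 / 1,073,741,824 = 119.21 GiB

119.21 GiB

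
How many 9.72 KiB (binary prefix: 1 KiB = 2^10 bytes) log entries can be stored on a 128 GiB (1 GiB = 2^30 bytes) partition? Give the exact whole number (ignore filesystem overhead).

Capacity: 128 GiB = 137,438,953,472 bytes
Per item: 9.72 KiB = 9,953.28 bytes
⌊137,438,953,472 / 9,953.28⌋ = 13,808,408

13,808,408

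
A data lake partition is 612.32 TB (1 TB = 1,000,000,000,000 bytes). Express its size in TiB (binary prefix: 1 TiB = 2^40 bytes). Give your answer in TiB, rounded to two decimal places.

556.90 TiB

612.32 TB = 612.32 × 10^12 bytes = 612,320,000,000,000 bytes
1 TiB = 2^40 bytes = 1,099,511,627,776 bytes
612,320,000,000,000 / 1,099,511,627,776 = 556.90 TiB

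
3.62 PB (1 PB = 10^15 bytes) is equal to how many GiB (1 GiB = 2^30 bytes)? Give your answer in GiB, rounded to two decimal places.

3,371,387.72 GiB

3.62 PB × 1,000,000,000,000,000 bytes/PB = 3,620,000,000,000,000 bytes
1 GiB = 1,073,741,824 bytes
3,620,000,000,000,000 / 1,073,741,824 = 3,371,387.72 GiB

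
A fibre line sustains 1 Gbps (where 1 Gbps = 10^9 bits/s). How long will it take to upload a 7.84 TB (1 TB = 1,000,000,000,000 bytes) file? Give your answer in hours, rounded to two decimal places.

7.84 TB = 7,840,000,000,000 bytes = 62,720,000,000,000 bits
1 Gbps = 1,000,000,000 bits/s
time = 62,720,000,000,000 / 1,000,000,000 = 62,720.0000 s
62,720.0000 s / 3600 = 17.42 hours

17.42 hours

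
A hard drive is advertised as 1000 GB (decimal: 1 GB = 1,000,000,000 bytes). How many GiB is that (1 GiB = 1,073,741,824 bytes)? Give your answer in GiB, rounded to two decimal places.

1000 GB = 1000 × 10^9 bytes = 1,000,000,000,000 bytes
1 GiB = 2^30 bytes = 1,073,741,824 bytes
1,000,000,000,000 / 1,073,741,824 = 931.32 GiB

931.32 GiB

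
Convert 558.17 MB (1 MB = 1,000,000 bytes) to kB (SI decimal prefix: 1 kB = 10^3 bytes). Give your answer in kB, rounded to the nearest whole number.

558,170 kB

558.17 MB = 558.17 × 10^6 bytes = 558,170,000 bytes
1 kB = 10^3 bytes = 1,000 bytes
558,170,000 / 1,000 = 558,170 kB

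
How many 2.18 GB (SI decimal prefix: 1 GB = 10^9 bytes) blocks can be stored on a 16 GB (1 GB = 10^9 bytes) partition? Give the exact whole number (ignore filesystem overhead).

7

Capacity: 16 GB = 16,000,000,000 bytes
Per item: 2.18 GB = 2,180,000,000 bytes
⌊16,000,000,000 / 2,180,000,000⌋ = 7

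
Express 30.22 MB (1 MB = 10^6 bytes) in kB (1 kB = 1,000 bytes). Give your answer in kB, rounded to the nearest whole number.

30.22 MB = 30.22 × 10^6 bytes = 30,220,000 bytes
1 kB = 10^3 bytes = 1,000 bytes
30,220,000 / 1,000 = 30,220 kB

30,220 kB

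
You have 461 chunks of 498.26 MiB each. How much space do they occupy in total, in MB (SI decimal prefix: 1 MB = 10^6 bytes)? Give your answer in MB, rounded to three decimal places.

Total = 461 × 498.26 MiB = 229697.86 MiB
= 229697.86 × 1,048,576 bytes = 240,855,663,247.36 bytes
1 MB = 1,000,000 bytes
240,855,663,247.36 / 1,000,000 = 240,855.663 MB

240,855.663 MB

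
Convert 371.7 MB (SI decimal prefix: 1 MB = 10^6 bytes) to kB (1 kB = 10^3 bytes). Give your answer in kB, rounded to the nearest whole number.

371.7 MB = 371.7 × 10^6 bytes = 371,700,000 bytes
1 kB = 10^3 bytes = 1,000 bytes
371,700,000 / 1,000 = 371,700 kB

371,700 kB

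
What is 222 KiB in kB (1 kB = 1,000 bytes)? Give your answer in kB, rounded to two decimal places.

222 KiB = 222 × 2^10 bytes = 227,328 bytes
1 kB = 1,000 bytes
227,328 / 1,000 = 227.33 kB

227.33 kB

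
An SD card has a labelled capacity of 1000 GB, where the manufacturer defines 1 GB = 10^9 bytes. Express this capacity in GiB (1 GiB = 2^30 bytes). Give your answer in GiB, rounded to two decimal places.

931.32 GiB

1000 GB = 1000 × 10^9 bytes = 1,000,000,000,000 bytes
1 GiB = 2^30 bytes = 1,073,741,824 bytes
1,000,000,000,000 / 1,073,741,824 = 931.32 GiB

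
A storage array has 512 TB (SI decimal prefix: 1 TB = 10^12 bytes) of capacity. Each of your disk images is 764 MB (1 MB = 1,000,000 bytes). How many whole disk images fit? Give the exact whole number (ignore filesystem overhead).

670,157

Capacity: 512 TB = 512,000,000,000,000 bytes
Per item: 764 MB = 764,000,000 bytes
⌊512,000,000,000,000 / 764,000,000⌋ = 670,157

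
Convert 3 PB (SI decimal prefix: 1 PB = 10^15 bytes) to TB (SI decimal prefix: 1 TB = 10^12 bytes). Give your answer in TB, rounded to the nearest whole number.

3 PB × 1,000,000,000,000,000 bytes/PB = 3,000,000,000,000,000 bytes
1 TB = 10^12 bytes = 1,000,000,000,000 bytes
3,000,000,000,000,000 / 1,000,000,000,000 = 3,000 TB

3,000 TB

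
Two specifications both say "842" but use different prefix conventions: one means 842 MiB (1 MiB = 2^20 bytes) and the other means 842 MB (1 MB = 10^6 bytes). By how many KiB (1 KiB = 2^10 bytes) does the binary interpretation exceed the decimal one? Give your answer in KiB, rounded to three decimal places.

842 MiB = 842 × 1,048,576 = 882,900,992 bytes
842 MB = 842 × 1,000,000 = 842,000,000 bytes
difference = 40,900,992 bytes
40,900,992 / 1,024 = 39,942.375 KiB

39,942.375 KiB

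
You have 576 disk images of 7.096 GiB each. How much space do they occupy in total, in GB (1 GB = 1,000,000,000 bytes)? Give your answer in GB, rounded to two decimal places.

Total = 576 × 7.096 GiB = 4087.296 GiB
= 4087.296 × 1,073,741,824 bytes = 4,388,700,662,267.904 bytes
1 GB = 1,000,000,000 bytes
4,388,700,662,267.904 / 1,000,000,000 = 4,388.70 GB

4,388.70 GB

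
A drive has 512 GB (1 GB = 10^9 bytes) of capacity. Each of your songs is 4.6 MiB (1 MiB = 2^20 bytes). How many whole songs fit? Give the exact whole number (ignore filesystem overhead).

Capacity: 512 GB = 512,000,000,000 bytes
Per item: 4.6 MiB = 4,823,449.6 bytes
⌊512,000,000,000 / 4,823,449.6⌋ = 106,148

106,148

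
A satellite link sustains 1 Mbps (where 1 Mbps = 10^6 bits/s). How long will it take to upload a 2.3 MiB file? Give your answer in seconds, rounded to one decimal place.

19.3 seconds

2.3 MiB = 2,411,724.8 bytes = 19,293,798.4 bits
1 Mbps = 1,000,000 bits/s
time = 19,293,798.4 / 1,000,000 = 19.3 s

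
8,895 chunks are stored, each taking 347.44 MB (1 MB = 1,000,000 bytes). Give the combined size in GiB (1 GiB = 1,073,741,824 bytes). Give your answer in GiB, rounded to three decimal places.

Total = 8,895 × 347.44 MB = 3090478.8 MB
= 3090478.8 × 1,000,000 bytes = 3,090,478,800,000 bytes
1 GiB = 1,073,741,824 bytes
3,090,478,800,000 / 1,073,741,824 = 2,878.233 GiB

2,878.233 GiB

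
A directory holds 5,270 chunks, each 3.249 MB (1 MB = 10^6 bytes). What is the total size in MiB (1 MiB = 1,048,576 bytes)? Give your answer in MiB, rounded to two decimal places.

Total = 5,270 × 3.249 MB = 17122.23 MB
= 17122.23 × 1,000,000 bytes = 17,122,230,000 bytes
1 MiB = 1,048,576 bytes
17,122,230,000 / 1,048,576 = 16,329.03 MiB

16,329.03 MiB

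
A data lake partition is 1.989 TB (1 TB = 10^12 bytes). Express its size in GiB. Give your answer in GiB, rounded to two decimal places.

1,852.40 GiB

1.989 TB = 1.989 × 10^12 bytes = 1,989,000,000,000 bytes
1 GiB = 2^30 bytes = 1,073,741,824 bytes
1,989,000,000,000 / 1,073,741,824 = 1,852.40 GiB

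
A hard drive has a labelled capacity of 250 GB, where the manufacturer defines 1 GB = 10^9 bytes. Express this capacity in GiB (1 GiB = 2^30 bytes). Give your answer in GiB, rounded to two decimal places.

250 GB × 1,000,000,000 bytes/GB = 250,000,000,000 bytes
1 GiB = 1,073,741,824 bytes
250,000,000,000 / 1,073,741,824 = 232.83 GiB

232.83 GiB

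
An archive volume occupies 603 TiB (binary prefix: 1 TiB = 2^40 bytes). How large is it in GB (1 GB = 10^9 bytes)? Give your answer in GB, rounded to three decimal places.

603 TiB × 1,099,511,627,776 bytes/TiB = 663,005,511,548,928 bytes
1 GB = 10^9 bytes = 1,000,000,000 bytes
663,005,511,548,928 / 1,000,000,000 = 663,005.512 GB

663,005.512 GB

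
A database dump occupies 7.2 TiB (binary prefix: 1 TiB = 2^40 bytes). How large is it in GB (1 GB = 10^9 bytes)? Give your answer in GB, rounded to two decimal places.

7,916.48 GB

7.2 TiB = 7.2 × 2^40 bytes = 7,916,483,719,987.2 bytes
1 GB = 1,000,000,000 bytes
7,916,483,719,987.2 / 1,000,000,000 = 7,916.48 GB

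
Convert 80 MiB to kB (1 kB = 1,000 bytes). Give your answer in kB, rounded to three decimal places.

83,886.080 kB

80 MiB × 1,048,576 bytes/MiB = 83,886,080 bytes
1 kB = 10^3 bytes = 1,000 bytes
83,886,080 / 1,000 = 83,886.080 kB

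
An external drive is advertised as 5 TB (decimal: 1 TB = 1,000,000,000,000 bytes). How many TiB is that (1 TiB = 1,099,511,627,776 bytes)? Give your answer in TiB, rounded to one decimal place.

5 TB = 5 × 10^12 bytes = 5,000,000,000,000 bytes
1 TiB = 2^40 bytes = 1,099,511,627,776 bytes
5,000,000,000,000 / 1,099,511,627,776 = 4.5 TiB

4.5 TiB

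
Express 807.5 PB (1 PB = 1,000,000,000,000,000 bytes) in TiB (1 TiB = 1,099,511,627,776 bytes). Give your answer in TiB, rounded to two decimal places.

734,416.97 TiB

807.5 PB = 807.5 × 10^15 bytes = 807,500,000,000,000,000 bytes
1 TiB = 2^40 bytes = 1,099,511,627,776 bytes
807,500,000,000,000,000 / 1,099,511,627,776 = 734,416.97 TiB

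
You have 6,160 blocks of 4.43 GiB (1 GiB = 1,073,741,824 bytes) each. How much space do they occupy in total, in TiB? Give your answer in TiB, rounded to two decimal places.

26.65 TiB

Total = 6,160 × 4.43 GiB = 27288.8 GiB
= 27288.8 × 1,073,741,824 bytes = 29,301,125,886,771.2 bytes
1 TiB = 1,099,511,627,776 bytes
29,301,125,886,771.2 / 1,099,511,627,776 = 26.65 TiB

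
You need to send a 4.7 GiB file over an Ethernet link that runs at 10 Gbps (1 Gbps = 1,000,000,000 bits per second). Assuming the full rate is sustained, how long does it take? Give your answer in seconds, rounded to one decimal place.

4.7 GiB = 5,046,586,572.8 bytes = 40,372,692,582.4 bits
10 Gbps = 10,000,000,000 bits/s
time = 40,372,692,582.4 / 10,000,000,000 = 4.0 s

4.0 seconds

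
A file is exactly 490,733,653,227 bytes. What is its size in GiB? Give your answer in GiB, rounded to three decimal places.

490,733,653,227 bytes given.
1 GiB = 2^30 bytes = 1,073,741,824 bytes
490,733,653,227 / 1,073,741,824 = 457.031 GiB

457.031 GiB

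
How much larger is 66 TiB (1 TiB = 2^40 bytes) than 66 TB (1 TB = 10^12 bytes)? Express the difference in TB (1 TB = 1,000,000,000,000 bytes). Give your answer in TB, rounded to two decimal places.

66 TiB = 66 × 1,099,511,627,776 = 72,567,767,433,216 bytes
66 TB = 66 × 1,000,000,000,000 = 66,000,000,000,000 bytes
difference = 6,567,767,433,216 bytes
6,567,767,433,216 / 1,000,000,000,000 = 6.57 TB

6.57 TB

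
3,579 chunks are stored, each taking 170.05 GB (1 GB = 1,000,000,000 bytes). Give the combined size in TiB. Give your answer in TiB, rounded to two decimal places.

553.53 TiB

Total = 3,579 × 170.05 GB = 608608.95 GB
= 608608.95 × 1,000,000,000 bytes = 608,608,950,000,000 bytes
1 TiB = 1,099,511,627,776 bytes
608,608,950,000,000 / 1,099,511,627,776 = 553.53 TiB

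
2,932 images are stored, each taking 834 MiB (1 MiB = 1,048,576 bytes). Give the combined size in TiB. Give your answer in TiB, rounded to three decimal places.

2.332 TiB

Total = 2,932 × 834 MiB = 2,445,288 MiB
= 2,445,288 × 1,048,576 bytes = 2,564,070,309,888 bytes
1 TiB = 1,099,511,627,776 bytes
2,564,070,309,888 / 1,099,511,627,776 = 2.332 TiB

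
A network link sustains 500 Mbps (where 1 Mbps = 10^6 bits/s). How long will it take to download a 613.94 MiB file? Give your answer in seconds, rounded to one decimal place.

10.3 seconds

613.94 MiB = 643,762,749.44 bytes = 5,150,101,995.52 bits
500 Mbps = 500,000,000 bits/s
time = 5,150,101,995.52 / 500,000,000 = 10.3 s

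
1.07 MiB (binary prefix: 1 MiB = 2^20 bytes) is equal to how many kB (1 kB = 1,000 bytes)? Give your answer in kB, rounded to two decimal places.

1.07 MiB = 1.07 × 2^20 bytes = 1,121,976.32 bytes
1 kB = 10^3 bytes = 1,000 bytes
1,121,976.32 / 1,000 = 1,121.98 kB

1,121.98 kB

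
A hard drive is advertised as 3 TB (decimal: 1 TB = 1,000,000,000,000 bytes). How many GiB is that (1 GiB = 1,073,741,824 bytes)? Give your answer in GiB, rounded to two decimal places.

3 TB = 3 × 10^12 bytes = 3,000,000,000,000 bytes
1 GiB = 2^30 bytes = 1,073,741,824 bytes
3,000,000,000,000 / 1,073,741,824 = 2,793.97 GiB

2,793.97 GiB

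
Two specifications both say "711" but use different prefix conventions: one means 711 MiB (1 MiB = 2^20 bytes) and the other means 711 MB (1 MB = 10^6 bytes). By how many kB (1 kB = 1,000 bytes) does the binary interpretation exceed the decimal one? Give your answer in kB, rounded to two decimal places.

34,537.54 kB

711 MiB = 711 × 1,048,576 = 745,537,536 bytes
711 MB = 711 × 1,000,000 = 711,000,000 bytes
difference = 34,537,536 bytes
34,537,536 / 1,000 = 34,537.54 kB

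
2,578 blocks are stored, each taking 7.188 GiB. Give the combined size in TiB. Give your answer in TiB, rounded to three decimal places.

Total = 2,578 × 7.188 GiB = 18530.664 GiB
= 18530.664 × 1,073,741,824 bytes = 19,897,148,963,291.136 bytes
1 TiB = 1,099,511,627,776 bytes
19,897,148,963,291.136 / 1,099,511,627,776 = 18.096 TiB

18.096 TiB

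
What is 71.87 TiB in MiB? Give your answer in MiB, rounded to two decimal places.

75,361,157.12 MiB

71.87 TiB = 71.87 × 2^40 bytes = 79,021,900,688,261.12 bytes
1 MiB = 2^20 bytes = 1,048,576 bytes
79,021,900,688,261.12 / 1,048,576 = 75,361,157.12 MiB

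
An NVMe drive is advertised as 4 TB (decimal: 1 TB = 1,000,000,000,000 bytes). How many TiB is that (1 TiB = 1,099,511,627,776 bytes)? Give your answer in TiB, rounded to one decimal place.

4 TB = 4 × 10^12 bytes = 4,000,000,000,000 bytes
1 TiB = 2^40 bytes = 1,099,511,627,776 bytes
4,000,000,000,000 / 1,099,511,627,776 = 3.6 TiB

3.6 TiB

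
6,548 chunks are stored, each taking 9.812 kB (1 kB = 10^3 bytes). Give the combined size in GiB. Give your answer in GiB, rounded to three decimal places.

0.060 GiB

Total = 6,548 × 9.812 kB = 64248.976 kB
= 64248.976 × 1,000 bytes = 64,248,976 bytes
1 GiB = 1,073,741,824 bytes
64,248,976 / 1,073,741,824 = 0.060 GiB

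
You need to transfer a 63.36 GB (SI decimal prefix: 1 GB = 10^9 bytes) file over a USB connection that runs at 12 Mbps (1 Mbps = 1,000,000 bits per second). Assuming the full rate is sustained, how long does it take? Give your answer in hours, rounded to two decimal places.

63.36 GB = 63,360,000,000 bytes = 506,880,000,000 bits
12 Mbps = 12,000,000 bits/s
time = 506,880,000,000 / 12,000,000 = 42,240.0000 s
42,240.0000 s / 3600 = 11.73 hours

11.73 hours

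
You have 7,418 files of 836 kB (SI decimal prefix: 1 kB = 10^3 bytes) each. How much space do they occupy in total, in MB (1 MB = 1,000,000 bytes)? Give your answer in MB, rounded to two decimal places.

Total = 7,418 × 836 kB = 6,201,448 kB
= 6,201,448 × 1,000 bytes = 6,201,448,000 bytes
1 MB = 1,000,000 bytes
6,201,448,000 / 1,000,000 = 6,201.45 MB

6,201.45 MB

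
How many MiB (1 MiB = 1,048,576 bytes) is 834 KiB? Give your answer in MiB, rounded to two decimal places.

0.81 MiB

834 KiB = 834 × 2^10 bytes = 854,016 bytes
1 MiB = 2^20 bytes = 1,048,576 bytes
854,016 / 1,048,576 = 0.81 MiB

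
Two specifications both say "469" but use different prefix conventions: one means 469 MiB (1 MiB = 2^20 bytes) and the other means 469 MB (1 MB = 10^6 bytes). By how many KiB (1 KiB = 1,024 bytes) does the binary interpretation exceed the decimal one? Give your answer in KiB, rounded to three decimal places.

469 MiB = 469 × 1,048,576 = 491,782,144 bytes
469 MB = 469 × 1,000,000 = 469,000,000 bytes
difference = 22,782,144 bytes
22,782,144 / 1,024 = 22,248.188 KiB

22,248.188 KiB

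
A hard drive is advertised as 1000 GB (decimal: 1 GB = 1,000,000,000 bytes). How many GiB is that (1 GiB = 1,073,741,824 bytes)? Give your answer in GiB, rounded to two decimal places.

931.32 GiB

1000 GB × 1,000,000,000 bytes/GB = 1,000,000,000,000 bytes
1 GiB = 1,073,741,824 bytes
1,000,000,000,000 / 1,073,741,824 = 931.32 GiB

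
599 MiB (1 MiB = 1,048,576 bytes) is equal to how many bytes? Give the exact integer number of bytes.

628,097,024 bytes

599 × 1,048,576 = 628,097,024 bytes  (1 MiB = 2^20 bytes)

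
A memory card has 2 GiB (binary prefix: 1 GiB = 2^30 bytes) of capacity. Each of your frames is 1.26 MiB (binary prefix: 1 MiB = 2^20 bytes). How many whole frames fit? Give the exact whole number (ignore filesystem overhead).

Capacity: 2 GiB = 2,147,483,648 bytes
Per item: 1.26 MiB = 1,321,205.76 bytes
⌊2,147,483,648 / 1,321,205.76⌋ = 1,625

1,625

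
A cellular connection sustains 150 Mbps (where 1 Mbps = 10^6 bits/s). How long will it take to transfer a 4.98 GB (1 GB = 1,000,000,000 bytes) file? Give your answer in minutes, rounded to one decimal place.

4.4 minutes

4.98 GB = 4,980,000,000 bytes = 39,840,000,000 bits
150 Mbps = 150,000,000 bits/s
time = 39,840,000,000 / 150,000,000 = 265.60 s
265.60 s / 60 = 4.4 minutes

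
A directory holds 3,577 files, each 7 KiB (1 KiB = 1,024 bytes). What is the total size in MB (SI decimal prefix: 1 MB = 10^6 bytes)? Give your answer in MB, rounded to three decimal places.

25.640 MB

Total = 3,577 × 7 KiB = 25,039 KiB
= 25,039 × 1,024 bytes = 25,639,936 bytes
1 MB = 1,000,000 bytes
25,639,936 / 1,000,000 = 25.640 MB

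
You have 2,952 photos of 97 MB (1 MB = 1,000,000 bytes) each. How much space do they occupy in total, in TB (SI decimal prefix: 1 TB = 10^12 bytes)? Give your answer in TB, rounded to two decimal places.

Total = 2,952 × 97 MB = 286,344 MB
= 286,344 × 1,000,000 bytes = 286,344,000,000 bytes
1 TB = 1,000,000,000,000 bytes
286,344,000,000 / 1,000,000,000,000 = 0.29 TB

0.29 TB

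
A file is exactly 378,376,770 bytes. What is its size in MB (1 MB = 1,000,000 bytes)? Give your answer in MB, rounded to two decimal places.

378.38 MB

378,376,770 bytes given.
1 MB = 1,000,000 bytes
378,376,770 / 1,000,000 = 378.38 MB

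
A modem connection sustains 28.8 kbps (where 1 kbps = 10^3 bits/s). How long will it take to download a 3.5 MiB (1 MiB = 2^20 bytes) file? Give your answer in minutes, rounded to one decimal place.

3.5 MiB = 3,670,016 bytes = 29,360,128 bits
28.8 kbps = 28,800 bits/s
time = 29,360,128 / 28,800 = 1,019.45 s
1,019.45 s / 60 = 17.0 minutes

17.0 minutes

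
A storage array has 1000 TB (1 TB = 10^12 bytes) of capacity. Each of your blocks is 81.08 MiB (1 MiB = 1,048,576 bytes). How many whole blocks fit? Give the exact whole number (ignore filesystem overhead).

11,762,140

Capacity: 1000 TB = 1,000,000,000,000,000 bytes
Per item: 81.08 MiB = 85,018,542.08 bytes
⌊1,000,000,000,000,000 / 85,018,542.08⌋ = 11,762,140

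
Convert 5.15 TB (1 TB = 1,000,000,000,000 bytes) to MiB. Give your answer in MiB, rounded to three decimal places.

5.15 TB = 5.15 × 10^12 bytes = 5,150,000,000,000 bytes
1 MiB = 2^20 bytes = 1,048,576 bytes
5,150,000,000,000 / 1,048,576 = 4,911,422.729 MiB

4,911,422.729 MiB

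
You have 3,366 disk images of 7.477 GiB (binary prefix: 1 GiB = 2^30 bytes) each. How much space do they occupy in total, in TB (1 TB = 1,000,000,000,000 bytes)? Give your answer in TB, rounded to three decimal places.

Total = 3,366 × 7.477 GiB = 25167.582 GiB
= 25167.582 × 1,073,741,824 bytes = 27,023,485,402,349.568 bytes
1 TB = 1,000,000,000,000 bytes
27,023,485,402,349.568 / 1,000,000,000,000 = 27.023 TB

27.023 TB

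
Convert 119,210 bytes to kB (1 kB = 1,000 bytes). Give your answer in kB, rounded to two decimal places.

119.21 kB

119,210 bytes given.
1 kB = 1,000 bytes
119,210 / 1,000 = 119.21 kB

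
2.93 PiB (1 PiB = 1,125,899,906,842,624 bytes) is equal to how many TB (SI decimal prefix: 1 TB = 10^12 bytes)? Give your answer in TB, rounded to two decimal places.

2.93 PiB = 2.93 × 2^50 bytes = 3,298,886,727,048,888.32 bytes
1 TB = 1,000,000,000,000 bytes
3,298,886,727,048,888.32 / 1,000,000,000,000 = 3,298.89 TB

3,298.89 TB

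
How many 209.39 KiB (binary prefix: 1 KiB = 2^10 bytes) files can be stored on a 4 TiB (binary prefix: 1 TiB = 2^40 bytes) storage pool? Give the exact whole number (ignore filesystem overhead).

20,511,807

Capacity: 4 TiB = 4,398,046,511,104 bytes
Per item: 209.39 KiB = 214,415.36 bytes
⌊4,398,046,511,104 / 214,415.36⌋ = 20,511,807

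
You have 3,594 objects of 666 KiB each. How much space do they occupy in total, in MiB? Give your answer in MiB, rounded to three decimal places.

2,337.504 MiB

Total = 3,594 × 666 KiB = 2,393,604 KiB
= 2,393,604 × 1,024 bytes = 2,451,050,496 bytes
1 MiB = 1,048,576 bytes
2,451,050,496 / 1,048,576 = 2,337.504 MiB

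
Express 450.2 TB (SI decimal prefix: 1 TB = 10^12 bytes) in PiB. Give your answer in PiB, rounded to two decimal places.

450.2 TB × 1,000,000,000,000 bytes/TB = 450,200,000,000,000 bytes
1 PiB = 2^50 bytes = 1,125,899,906,842,624 bytes
450,200,000,000,000 / 1,125,899,906,842,624 = 0.40 PiB

0.40 PiB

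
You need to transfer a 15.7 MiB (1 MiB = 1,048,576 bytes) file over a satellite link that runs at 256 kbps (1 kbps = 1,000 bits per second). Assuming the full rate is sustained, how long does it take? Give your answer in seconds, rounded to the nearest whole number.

15.7 MiB = 16,462,643.2 bytes = 131,701,145.6 bits
256 kbps = 256,000 bits/s
time = 131,701,145.6 / 256,000 = 514 s

514 seconds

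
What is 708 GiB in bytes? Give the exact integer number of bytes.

708 × 1,073,741,824 = 760,209,211,392 bytes

760,209,211,392 bytes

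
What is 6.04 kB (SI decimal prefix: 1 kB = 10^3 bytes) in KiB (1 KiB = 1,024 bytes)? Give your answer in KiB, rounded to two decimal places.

5.90 KiB

6.04 kB = 6.04 × 10^3 bytes = 6,040 bytes
1 KiB = 2^10 bytes = 1,024 bytes
6,040 / 1,024 = 5.90 KiB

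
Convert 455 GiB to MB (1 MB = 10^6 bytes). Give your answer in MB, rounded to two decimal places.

455 GiB × 1,073,741,824 bytes/GiB = 488,552,529,920 bytes
1 MB = 1,000,000 bytes
488,552,529,920 / 1,000,000 = 488,552.53 MB

488,552.53 MB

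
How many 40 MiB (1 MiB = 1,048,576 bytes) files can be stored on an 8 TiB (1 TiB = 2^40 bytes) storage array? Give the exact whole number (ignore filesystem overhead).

209,715

Capacity: 8 TiB = 8,796,093,022,208 bytes
Per item: 40 MiB = 41,943,040 bytes
⌊8,796,093,022,208 / 41,943,040⌋ = 209,715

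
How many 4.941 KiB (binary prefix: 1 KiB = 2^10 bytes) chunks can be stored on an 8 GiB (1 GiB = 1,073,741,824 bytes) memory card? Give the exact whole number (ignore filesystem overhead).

Capacity: 8 GiB = 8,589,934,592 bytes
Per item: 4.941 KiB = 5,059.584 bytes
⌊8,589,934,592 / 5,059.584⌋ = 1,697,755

1,697,755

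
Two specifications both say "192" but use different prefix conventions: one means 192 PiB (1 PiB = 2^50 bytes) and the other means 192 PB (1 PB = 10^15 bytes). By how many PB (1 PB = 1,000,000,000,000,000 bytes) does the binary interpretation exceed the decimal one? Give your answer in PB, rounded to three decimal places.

24.173 PB

192 PiB = 192 × 1,125,899,906,842,624 = 216,172,782,113,783,808 bytes
192 PB = 192 × 1,000,000,000,000,000 = 192,000,000,000,000,000 bytes
difference = 24,172,782,113,783,808 bytes
24,172,782,113,783,808 / 1,000,000,000,000,000 = 24.173 PB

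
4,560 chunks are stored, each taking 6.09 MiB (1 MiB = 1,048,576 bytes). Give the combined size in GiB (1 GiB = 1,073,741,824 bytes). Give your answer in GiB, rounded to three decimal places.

Total = 4,560 × 6.09 MiB = 27770.4 MiB
= 27770.4 × 1,048,576 bytes = 29,119,374,950.4 bytes
1 GiB = 1,073,741,824 bytes
29,119,374,950.4 / 1,073,741,824 = 27.120 GiB

27.120 GiB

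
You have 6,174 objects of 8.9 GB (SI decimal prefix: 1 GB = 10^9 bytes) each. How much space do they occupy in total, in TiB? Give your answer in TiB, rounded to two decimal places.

Total = 6,174 × 8.9 GB = 54948.6 GB
= 54948.6 × 1,000,000,000 bytes = 54,948,600,000,000 bytes
1 TiB = 1,099,511,627,776 bytes
54,948,600,000,000 / 1,099,511,627,776 = 49.98 TiB

49.98 TiB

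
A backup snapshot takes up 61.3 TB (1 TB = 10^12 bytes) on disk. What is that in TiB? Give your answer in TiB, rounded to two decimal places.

61.3 TB = 61.3 × 10^12 bytes = 61,300,000,000,000 bytes
1 TiB = 1,099,511,627,776 bytes
61,300,000,000,000 / 1,099,511,627,776 = 55.75 TiB

55.75 TiB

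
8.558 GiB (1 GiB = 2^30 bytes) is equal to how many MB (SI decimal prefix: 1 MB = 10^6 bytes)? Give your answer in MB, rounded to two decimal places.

8.558 GiB × 1,073,741,824 bytes/GiB = 9,189,082,529.792 bytes
1 MB = 1,000,000 bytes
9,189,082,529.792 / 1,000,000 = 9,189.08 MB

9,189.08 MB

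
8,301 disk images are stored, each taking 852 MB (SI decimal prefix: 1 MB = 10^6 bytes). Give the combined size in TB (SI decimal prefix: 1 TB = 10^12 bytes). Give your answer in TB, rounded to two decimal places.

Total = 8,301 × 852 MB = 7,072,452 MB
= 7,072,452 × 1,000,000 bytes = 7,072,452,000,000 bytes
1 TB = 1,000,000,000,000 bytes
7,072,452,000,000 / 1,000,000,000,000 = 7.07 TB

7.07 TB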